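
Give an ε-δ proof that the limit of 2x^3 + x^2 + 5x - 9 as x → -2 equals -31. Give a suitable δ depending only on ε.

Fix ε > 0. We want δ > 0 such that 0 < |x + 2| < δ implies |(2x^3 + x^2 + 5x - 9) + 31| < ε.
(2x^3 + x^2 + 5x - 9) + 31 = 2x^3 + x^2 + 5x + 22 = (x + 2)(2x^2 - 3x + 11).
So |(2x^3 + x^2 + 5x - 9) + 31| = |x + 2|·|2x^2 - 3x + 11|.
Assume first that |x + 2| < 1, so |x| < 3. Then |2x^2 - 3x + 11| ≤ 2·3^2 + 3·3 + 11 = 38.
Hence |(2x^3 + x^2 + 5x - 9) + 31| ≤ 38|x + 2| < ε provided |x + 2| < ε/38.
Take δ = min(1, ε/38). Then 0 < |x + 2| < δ gives both |x + 2| < 1 and |x + 2| < ε/38, so |(2x^3 + x^2 + 5x - 9) + 31| < ε.

δ = min(1, ε/38)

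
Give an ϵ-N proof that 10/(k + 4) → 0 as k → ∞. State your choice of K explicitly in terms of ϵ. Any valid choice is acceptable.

Let ϵ > 0 be given. For k ≥ 1, |10/(k + 4) − 0| = 10/(k + 4) ≤ 10/k.
We need 10/k < ϵ, i.e. k > 10/ϵ.
Take K = 10/ϵ. If k > K then |10/(k + 4)| ≤ 10/k < ϵ.

K = 10/ϵ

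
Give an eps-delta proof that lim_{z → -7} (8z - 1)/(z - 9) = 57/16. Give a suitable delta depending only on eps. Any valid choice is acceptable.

Suppose eps > 0. We want delta > 0 with 0 < |z + 7| < delta ⇒ |(8z - 1)/(z - 9) − (57/16)| < eps.
Combining over a common denominator, (8z - 1)/(z - 9) − (57/16) = [(8z - 1)·(-16) − (-57)·(z - 9)] / [(-16)·(z - 9)] = -71(z + 7) / ((-16)(z - 9)).
So |(8z - 1)/(z - 9) − (57/16)| = 71|z + 7| / (16·|z − 9|).
Require delta ≤ 8, so |z − 9| ≥ |-16| − |z + 7| > 16 − 8 = 8.
Hence |(8z - 1)/(z - 9) − (57/16)| < 71|z + 7|/(16·8) = (71/128)|z + 7|, which is < eps once |z + 7| < (128/71)eps.
Take delta = min(8, (128/71)eps). Then 0 < |z + 7| < delta forces both bounds, so |(8z - 1)/(z - 9) − (57/16)| < eps.

delta = min(8, (128/71)eps)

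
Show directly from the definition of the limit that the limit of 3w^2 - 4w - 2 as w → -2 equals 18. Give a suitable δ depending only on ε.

Let ε > 0. We want δ > 0 such that 0 < |w + 2| < δ implies |(3w^2 - 4w - 2) − 18| < ε.
(3w^2 - 4w - 2) − 18 = 3w^2 - 4w - 20 = (w + 2)(3w - 10).
So |(3w^2 - 4w - 2) − 18| = |w + 2|·|3w - 10|.
Assume first that |w + 2| < 2, so |w| < 4. Then |3w - 10| ≤ 3·4 + 10 = 22.
Hence |(3w^2 - 4w - 2) − 18| ≤ 22|w + 2| < ε provided |w + 2| < ε/22.
Take δ = min(2, ε/22). Then 0 < |w + 2| < δ gives both |w + 2| < 2 and |w + 2| < ε/22, so |(3w^2 - 4w - 2) − 18| < ε.

δ = min(2, ε/22)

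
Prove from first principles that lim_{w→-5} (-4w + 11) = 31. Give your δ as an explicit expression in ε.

Fix ε > 0. We need δ > 0 so that 0 < |w + 5| < δ implies |(-4w + 11) − 31| < ε.
|(-4w + 11) − 31| = |-4w - 20| = 4|w + 5|.
So 4|w + 5| < ε exactly when |w + 5| < ε/4.
Choosing δ = ε/4 gives |(-4w + 11) − 31| = 4|w + 5| < ε whenever |w + 5| < δ.

δ = ε/4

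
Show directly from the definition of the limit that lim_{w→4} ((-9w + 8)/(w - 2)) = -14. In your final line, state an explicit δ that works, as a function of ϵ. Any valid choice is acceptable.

Let ϵ > 0. We want δ > 0 with 0 < |w − 4| < δ ⇒ |(-9w + 8)/(w - 2) + 14| < ϵ.
Combining over a common denominator, (-9w + 8)/(w - 2) + 14 = [(-9w + 8)·2 − (-28)·(w - 2)] / [2·(w - 2)] = 10(w − 4) / (2(w - 2)).
So |(-9w + 8)/(w - 2) + 14| = 10|w − 4| / (2·|w − 2|).
Require δ ≤ 1, so |w − 2| ≥ |2| − |w − 4| > 2 − 1 = 1.
Hence |(-9w + 8)/(w - 2) + 14| < 10|w − 4|/(2·1) = 5|w − 4|, which is < ϵ once |w − 4| < (1/5)ϵ.
Take δ = min(1, (1/5)ϵ). Then 0 < |w − 4| < δ forces both bounds, so |(-9w + 8)/(w - 2) + 14| < ϵ.

δ = min(1, (1/5)ϵ)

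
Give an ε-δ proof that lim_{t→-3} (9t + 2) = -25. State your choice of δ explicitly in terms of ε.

Suppose ε > 0. We need δ > 0 so that 0 < |t + 3| < δ implies |(9t + 2) + 25| < ε.
|(9t + 2) + 25| = |9t + 27| = 9|t + 3|.
Thus it suffices that |t + 3| < ε/9.
Take δ = ε/9. If 0 < |t + 3| < δ then |(9t + 2) + 25| = 9|t + 3| < 9·(ε/9) = ε.

δ = ε/9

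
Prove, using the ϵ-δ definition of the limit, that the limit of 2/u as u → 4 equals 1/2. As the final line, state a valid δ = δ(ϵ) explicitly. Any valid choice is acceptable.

δ = min(2, 4ϵ)

Let ϵ > 0 be given. We seek δ > 0 such that 0 < |u − 4| < δ implies |2/u − (1/2)| < ϵ.
|2/u − (1/2)| = 2·|4 − u|/(4·|u|) = 2|u − 4|/(4|u|).
Require δ ≤ 2 so that |u| > 4 − 2 = 2, hence 4|u| > 8.
Then |2/u − (1/2)| < 2|u − 4|/8, which is < ϵ when |u − 4| < 4ϵ.
Take δ = min(2, 4ϵ). Then 0 < |u − 4| < δ gives both |u − 4| < 2 and |u − 4| < 4ϵ, so |2/u − (1/2)| < ϵ.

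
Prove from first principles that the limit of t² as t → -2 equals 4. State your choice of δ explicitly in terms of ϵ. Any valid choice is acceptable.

Suppose ϵ > 0. We seek δ > 0 with 0 < |t + 2| < δ ⇒ |t² − 4| < ϵ.
Factor: t² − 4 = (t + 2)(t - 2), so |t² − 4| = |t + 2|·|t - 2|.
Impose δ ≤ 1 so that |t| < 3; then |t - 2| ≤ 5.
Hence |t² − 4| ≤ 5|t + 2|, which is < ϵ once |t + 2| < ϵ/5.
Take δ = min(1, ϵ/5). If 0 < |t + 2| < δ then both bounds hold and |t² − 4| ≤ 5|t + 2| < 5·(ϵ/5) = ϵ.

δ = min(1, ϵ/5)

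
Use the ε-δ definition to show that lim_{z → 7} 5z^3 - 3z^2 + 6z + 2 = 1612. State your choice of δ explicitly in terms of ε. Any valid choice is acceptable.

δ = min(2, ε/923)

Let ε > 0 be given. We want δ > 0 such that 0 < |z − 7| < δ implies |(5z^3 - 3z^2 + 6z + 2) − 1612| < ε.
(5z^3 - 3z^2 + 6z + 2) − 1612 = 5z^3 - 3z^2 + 6z - 1610 = (z − 7)(5z^2 + 32z + 230).
So |(5z^3 - 3z^2 + 6z + 2) − 1612| = |z − 7|·|5z^2 + 32z + 230|.
Require δ ≤ 2. Then |z − 7| < 2 gives |z| < 9, and by the triangle inequality |5z^2 + 32z + 230| ≤ 5·9^2 + 32·9 + 230 = 923.
Hence |(5z^3 - 3z^2 + 6z + 2) − 1612| ≤ 923|z − 7| < ε provided |z − 7| < ε/923.
Choosing δ = min(2, ε/923) ensures both conditions, hence |(5z^3 - 3z^2 + 6z + 2) − 1612| < ε.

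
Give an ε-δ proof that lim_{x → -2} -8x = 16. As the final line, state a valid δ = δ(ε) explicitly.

δ = ε/8

Let ε > 0 be given. We need δ > 0 so that 0 < |x + 2| < δ implies |(-8x) − 16| < ε.
|(-8x) − 16| = |-8x - 16| = 8|x + 2|.
So 8|x + 2| < ε exactly when |x + 2| < ε/8.
Choosing δ = ε/8 gives |(-8x) − 16| = 8|x + 2| < ε whenever |x + 2| < δ.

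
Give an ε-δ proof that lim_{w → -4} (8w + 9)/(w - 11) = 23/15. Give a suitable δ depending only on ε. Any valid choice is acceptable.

δ = min(15/2, (225/194)ε)

Fix ε > 0. We want δ > 0 with 0 < |w + 4| < δ ⇒ |(8w + 9)/(w - 11) − (23/15)| < ε.
Combining over a common denominator, (8w + 9)/(w - 11) − (23/15) = [(8w + 9)·(-15) − (-23)·(w - 11)] / [(-15)·(w - 11)] = -97(w + 4) / ((-15)(w - 11)).
So |(8w + 9)/(w - 11) − (23/15)| = 97|w + 4| / (15·|w − 11|).
Restrict δ ≤ 15/2. Then |w + 4| < 15/2 gives |w − 11| = |(w + 4) + (-15)| ≥ 15 − 15/2 = 15/2.
Hence |(8w + 9)/(w - 11) − (23/15)| < 97|w + 4|/(15·(15/2)) = (194/225)|w + 4|, which is < ε once |w + 4| < (225/194)ε.
Take δ = min(15/2, (225/194)ε). Then 0 < |w + 4| < δ forces both bounds, so |(8w + 9)/(w - 11) − (23/15)| < ε.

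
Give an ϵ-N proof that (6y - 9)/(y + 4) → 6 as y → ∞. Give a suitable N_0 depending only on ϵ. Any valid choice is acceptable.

N_0 = 33/ϵ

Let ϵ > 0. We seek N_0 > 0 such that y > N_0 implies |(6y - 9)/(y + 4) − 6| < ϵ.
(6y - 9)/(y + 4) − 6 = ((6y - 9) − 6(y + 4)) / ((y + 4)) = -33/((y + 4)).
For y > 0 we have y + 4 > y, so |(6y - 9)/(y + 4) − 6| = 33/((y + 4)) < 33/(y) = 33/y.
Thus |(6y - 9)/(y + 4) − 6| < ϵ whenever y > 33/ϵ.
Take N_0 = 33/ϵ. If y > N_0 then |(6y - 9)/(y + 4) − 6| < 33/y < ϵ.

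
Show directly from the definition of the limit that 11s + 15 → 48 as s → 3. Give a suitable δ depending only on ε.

Let ε > 0 be given. We need δ > 0 so that 0 < |s − 3| < δ implies |(11s + 15) − 48| < ε.
Since (11s + 15) − 48 = 11(s − 3), we have |(11s + 15) − 48| = 11|s − 3|.
So 11|s − 3| < ε exactly when |s − 3| < ε/11.
Take δ = ε/11. If 0 < |s − 3| < δ then |(11s + 15) − 48| = 11|s − 3| < 11·(ε/11) = ε.

δ = ε/11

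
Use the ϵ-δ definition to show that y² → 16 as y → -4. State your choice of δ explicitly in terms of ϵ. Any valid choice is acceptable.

δ = min(2, ϵ/10)

Fix ϵ > 0. We seek δ > 0 with 0 < |y + 4| < δ ⇒ |y² − 16| < ϵ.
Factor: y² − 16 = (y + 4)(y - 4), so |y² − 16| = |y + 4|·|y - 4|.
Restrict δ ≤ 2. Then |y + 4| < 2 gives |y| < 6, so by the triangle inequality |y - 4| ≤ 6 + 4 = 10.
Hence |y² − 16| ≤ 10|y + 4|, which is < ϵ once |y + 4| < ϵ/10.
Take δ = min(2, ϵ/10). If 0 < |y + 4| < δ then both bounds hold and |y² − 16| ≤ 10|y + 4| < 10·(ϵ/10) = ϵ.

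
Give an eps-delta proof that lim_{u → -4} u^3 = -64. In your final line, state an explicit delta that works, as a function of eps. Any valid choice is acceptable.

delta = min(2, eps/76)

Let eps > 0 be given. We seek delta > 0 with 0 < |u + 4| < delta ⇒ |u^3 + 64| < eps.
Factor: u^3 + 64 = (u + 4)(u^2 - 4u + 16), so |u^3 + 64| = |u + 4|·|u^2 - 4u + 16|.
Impose delta ≤ 2 so that |u| < 6; then |u^2 - 4u + 16| ≤ 76.
Hence |u^3 + 64| ≤ 76|u + 4|, which is < eps once |u + 4| < eps/76.
Take delta = min(2, eps/76). If 0 < |u + 4| < delta then both bounds hold and |u^3 + 64| ≤ 76|u + 4| < 76·(eps/76) = eps.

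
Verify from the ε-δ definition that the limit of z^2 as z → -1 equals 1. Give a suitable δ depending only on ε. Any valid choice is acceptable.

δ = min(1, ε/3)

Suppose ε > 0. We seek δ > 0 with 0 < |z + 1| < δ ⇒ |z^2 − 1| < ε.
Factor: z^2 − 1 = (z + 1)(z - 1), so |z^2 − 1| = |z + 1|·|z - 1|.
Impose δ ≤ 1 so that |z| < 2; then |z - 1| ≤ 3.
Hence |z^2 − 1| ≤ 3|z + 1|, which is < ε once |z + 1| < ε/3.
Take δ = min(1, ε/3). If 0 < |z + 1| < δ then both bounds hold and |z^2 − 1| ≤ 3|z + 1| < 3·(ε/3) = ε.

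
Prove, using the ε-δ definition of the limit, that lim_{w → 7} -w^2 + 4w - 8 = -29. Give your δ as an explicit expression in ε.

Let ε > 0. We want δ > 0 such that 0 < |w − 7| < δ implies |(-w^2 + 4w - 8) + 29| < ε.
(-w^2 + 4w - 8) + 29 = -w^2 + 4w + 21 = (w − 7)(-w - 3).
So |(-w^2 + 4w - 8) + 29| = |w − 7|·|-w - 3|.
Require δ ≤ 1. Then |w − 7| < 1 gives |w| < 8, and by the triangle inequality |-w - 3| ≤ 8 + 3 = 11.
Hence |(-w^2 + 4w - 8) + 29| ≤ 11|w − 7| < ε provided |w − 7| < ε/11.
Take δ = min(1, ε/11). Then 0 < |w − 7| < δ gives both |w − 7| < 1 and |w − 7| < ε/11, so |(-w^2 + 4w - 8) + 29| < ε.

δ = min(1, ε/11)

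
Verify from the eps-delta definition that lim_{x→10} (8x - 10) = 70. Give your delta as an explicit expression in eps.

delta = eps/8

Suppose eps > 0. We need delta > 0 so that 0 < |x − 10| < delta implies |(8x - 10) − 70| < eps.
Since (8x - 10) − 70 = 8(x − 10), we have |(8x - 10) − 70| = 8|x − 10|.
Thus it suffices that |x − 10| < eps/8.
Choosing delta = eps/8 gives |(8x - 10) − 70| = 8|x − 10| < eps whenever |x − 10| < delta.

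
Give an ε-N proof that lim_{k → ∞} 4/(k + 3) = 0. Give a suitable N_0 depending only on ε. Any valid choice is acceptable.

Fix ε > 0. For k ≥ 1, |4/(k + 3) − 0| = 4/(k + 3) ≤ 4/k.
We need 4/k < ε, i.e. k > 4/ε.
Take N_0 = 4/ε. If k > N_0 then |4/(k + 3)| ≤ 4/k < ε.

N_0 = 4/ε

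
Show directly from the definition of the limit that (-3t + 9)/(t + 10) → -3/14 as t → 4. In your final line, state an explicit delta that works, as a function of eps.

delta = min(7, (98/39)eps)

Fix eps > 0. We want delta > 0 with 0 < |t − 4| < delta ⇒ |(-3t + 9)/(t + 10) + 3/14| < eps.
Combining over a common denominator, (-3t + 9)/(t + 10) + 3/14 = [(-3t + 9)·14 − (-3)·(t + 10)] / [14·(t + 10)] = -39(t − 4) / (14(t + 10)).
So |(-3t + 9)/(t + 10) + 3/14| = 39|t − 4| / (14·|t + 10|).
Require delta ≤ 7, so |t + 10| ≥ |14| − |t − 4| > 14 − 7 = 7.
Hence |(-3t + 9)/(t + 10) + 3/14| < 39|t − 4|/(14·7) = (39/98)|t − 4|, which is < eps once |t − 4| < (98/39)eps.
Take delta = min(7, (98/39)eps). Then 0 < |t − 4| < delta forces both bounds, so |(-3t + 9)/(t + 10) + 3/14| < eps.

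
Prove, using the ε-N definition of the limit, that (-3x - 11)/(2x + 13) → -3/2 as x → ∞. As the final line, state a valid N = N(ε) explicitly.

N = (17/4)/ε

Let ε > 0 be given. We seek N > 0 such that x > N implies |(-3x - 11)/(2x + 13) + 3/2| < ε.
(-3x - 11)/(2x + 13) + 3/2 = (2(-3x - 11) − (-3)(2x + 13)) / (2(2x + 13)) = 17/(2(2x + 13)).
For x > 0 we have 2x + 13 > 2x, so |(-3x - 11)/(2x + 13) + 3/2| = 17/(2(2x + 13)) < 17/(2·2x) = (17/4)/x.
Thus |(-3x - 11)/(2x + 13) + 3/2| < ε whenever x > (17/4)/ε.
Take N = (17/4)/ε. If x > N then |(-3x - 11)/(2x + 13) + 3/2| < (17/4)/x < ε.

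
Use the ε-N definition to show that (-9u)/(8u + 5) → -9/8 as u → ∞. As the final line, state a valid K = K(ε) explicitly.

Let ε > 0. We seek K > 0 such that u > K implies |(-9u)/(8u + 5) + 9/8| < ε.
(-9u)/(8u + 5) + 9/8 = (8(-9u) − (-9)(8u + 5)) / (8(8u + 5)) = 45/(8(8u + 5)).
For u > 0 we have 8u + 5 > 8u, so |(-9u)/(8u + 5) + 9/8| = 45/(8(8u + 5)) < 45/(8·8u) = (45/64)/u.
Thus |(-9u)/(8u + 5) + 9/8| < ε whenever u > (45/64)/ε.
Take K = (45/64)/ε. If u > K then |(-9u)/(8u + 5) + 9/8| < (45/64)/u < ε.

K = (45/64)/ε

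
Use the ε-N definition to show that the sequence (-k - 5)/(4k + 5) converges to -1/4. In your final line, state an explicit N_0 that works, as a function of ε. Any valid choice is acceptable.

N_0 = (15/16)/ε

Let ε > 0. For k ≥ 1, |(-k - 5)/(4k + 5) + 1/4| = |-15|/(4(4k + 5)) = 15/(4(4k + 5)).
Since 4k + 5 ≥ 4k for k ≥ 1, this is ≤ 15/(4·4k) = (15/16)/k.
So |(-k - 5)/(4k + 5) + 1/4| < ε whenever k > (15/16)/ε.
Take N_0 = (15/16)/ε. If k > N_0 then |(-k - 5)/(4k + 5) + 1/4| ≤ (15/16)/k < ε.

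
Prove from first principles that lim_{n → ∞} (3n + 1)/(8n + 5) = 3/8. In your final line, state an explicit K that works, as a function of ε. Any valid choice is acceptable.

Fix ε > 0. For n ≥ 1, |(3n + 1)/(8n + 5) − (3/8)| = |-7|/(8(8n + 5)) = 7/(8(8n + 5)).
Since 8n + 5 ≥ 8n for n ≥ 1, this is ≤ 7/(8·8n) = (7/64)/n.
So |(3n + 1)/(8n + 5) − (3/8)| < ε whenever n > (7/64)/ε.
Take K = (7/64)/ε. If n > K then |(3n + 1)/(8n + 5) − (3/8)| ≤ (7/64)/n < ε.

K = (7/64)/ε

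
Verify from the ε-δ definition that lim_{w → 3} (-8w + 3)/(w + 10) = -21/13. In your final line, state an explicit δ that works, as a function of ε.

δ = min(13/2, (169/166)ε)

Let ε > 0. We want δ > 0 with 0 < |w − 3| < δ ⇒ |(-8w + 3)/(w + 10) + 21/13| < ε.
Combining over a common denominator, (-8w + 3)/(w + 10) + 21/13 = [(-8w + 3)·13 − (-21)·(w + 10)] / [13·(w + 10)] = -83(w − 3) / (13(w + 10)).
So |(-8w + 3)/(w + 10) + 21/13| = 83|w − 3| / (13·|w + 10|).
Require δ ≤ 13/2, so |w + 10| ≥ |13| − |w − 3| > 13 − 13/2 = 13/2.
Hence |(-8w + 3)/(w + 10) + 21/13| < 83|w − 3|/(13·(13/2)) = (166/169)|w − 3|, which is < ε once |w − 3| < (169/166)ε.
Take δ = min(13/2, (169/166)ε). Then 0 < |w − 3| < δ forces both bounds, so |(-8w + 3)/(w + 10) + 21/13| < ε.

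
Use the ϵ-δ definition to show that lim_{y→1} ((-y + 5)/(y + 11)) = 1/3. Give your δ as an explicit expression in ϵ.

Fix ϵ > 0. We want δ > 0 with 0 < |y − 1| < δ ⇒ |(-y + 5)/(y + 11) − (1/3)| < ϵ.
Combining over a common denominator, (-y + 5)/(y + 11) − (1/3) = [(-y + 5)·12 − 4·(y + 11)] / [12·(y + 11)] = -16(y − 1) / (12(y + 11)).
So |(-y + 5)/(y + 11) − (1/3)| = 16|y − 1| / (12·|y + 11|).
Restrict δ ≤ 6. Then |y − 1| < 6 gives |y + 11| = |(y − 1) + 12| ≥ 12 − 6 = 6.
Hence |(-y + 5)/(y + 11) − (1/3)| < 16|y − 1|/(12·6) = (2/9)|y − 1|, which is < ϵ once |y − 1| < (9/2)ϵ.
Take δ = min(6, (9/2)ϵ). Then 0 < |y − 1| < δ forces both bounds, so |(-y + 5)/(y + 11) − (1/3)| < ϵ.

δ = min(6, (9/2)ϵ)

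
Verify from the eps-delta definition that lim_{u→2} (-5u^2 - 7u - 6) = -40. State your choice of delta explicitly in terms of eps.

Let eps > 0. We want delta > 0 such that 0 < |u − 2| < delta implies |(-5u^2 - 7u - 6) + 40| < eps.
(-5u^2 - 7u - 6) + 40 = -5u^2 - 7u + 34 = (u − 2)(-5u - 17).
So |(-5u^2 - 7u - 6) + 40| = |u − 2|·|-5u - 17|.
Assume first that |u − 2| < 2, so |u| < 4. Then |-5u - 17| ≤ 5·4 + 17 = 37.
Hence |(-5u^2 - 7u - 6) + 40| ≤ 37|u − 2| < eps provided |u − 2| < eps/37.
Choosing delta = min(2, eps/37) ensures both conditions, hence |(-5u^2 - 7u - 6) + 40| < eps.

delta = min(2, eps/37)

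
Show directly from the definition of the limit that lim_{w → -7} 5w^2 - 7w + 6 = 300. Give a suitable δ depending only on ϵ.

δ = min(2, ϵ/87)

Let ϵ > 0. We want δ > 0 such that 0 < |w + 7| < δ implies |(5w^2 - 7w + 6) − 300| < ϵ.
(5w^2 - 7w + 6) − 300 = 5w^2 - 7w - 294 = (w + 7)(5w - 42).
So |(5w^2 - 7w + 6) − 300| = |w + 7|·|5w - 42|.
Require δ ≤ 2. Then |w + 7| < 2 gives |w| < 9, and by the triangle inequality |5w - 42| ≤ 5·9 + 42 = 87.
Hence |(5w^2 - 7w + 6) − 300| ≤ 87|w + 7| < ϵ provided |w + 7| < ϵ/87.
Take δ = min(2, ϵ/87). Then 0 < |w + 7| < δ gives both |w + 7| < 2 and |w + 7| < ϵ/87, so |(5w^2 - 7w + 6) − 300| < ϵ.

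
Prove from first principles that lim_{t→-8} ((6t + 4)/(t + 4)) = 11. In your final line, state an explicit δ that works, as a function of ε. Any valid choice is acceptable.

δ = min(2, (2/5)ε)

Fix ε > 0. We want δ > 0 with 0 < |t + 8| < δ ⇒ |(6t + 4)/(t + 4) − 11| < ε.
Combining over a common denominator, (6t + 4)/(t + 4) − 11 = [(6t + 4)·(-4) − (-44)·(t + 4)] / [(-4)·(t + 4)] = 20(t + 8) / ((-4)(t + 4)).
So |(6t + 4)/(t + 4) − 11| = 20|t + 8| / (4·|t + 4|).
Require δ ≤ 2, so |t + 4| ≥ |-4| − |t + 8| > 4 − 2 = 2.
Hence |(6t + 4)/(t + 4) − 11| < 20|t + 8|/(4·2) = (5/2)|t + 8|, which is < ε once |t + 8| < (2/5)ε.
Take δ = min(2, (2/5)ε). Then 0 < |t + 8| < δ forces both bounds, so |(6t + 4)/(t + 4) − 11| < ε.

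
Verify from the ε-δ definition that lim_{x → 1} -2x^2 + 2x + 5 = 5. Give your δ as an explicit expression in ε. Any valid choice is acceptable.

δ = min(2, ε/6)

Let ε > 0. We want δ > 0 such that 0 < |x − 1| < δ implies |(-2x^2 + 2x + 5) − 5| < ε.
(-2x^2 + 2x + 5) − 5 = -2x^2 + 2x = (x − 1)(-2x).
So |(-2x^2 + 2x + 5) − 5| = |x − 1|·|-2x|.
Assume first that |x − 1| < 2, so |x| < 3. Then |-2x| ≤ 2·3 = 6.
Hence |(-2x^2 + 2x + 5) − 5| ≤ 6|x − 1| < ε provided |x − 1| < ε/6.
Take δ = min(2, ε/6). Then 0 < |x − 1| < δ gives both |x − 1| < 2 and |x − 1| < ε/6, so |(-2x^2 + 2x + 5) − 5| < ε.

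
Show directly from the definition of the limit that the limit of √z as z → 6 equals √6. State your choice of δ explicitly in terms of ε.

δ = min(6, √6·ε)

Let ε > 0 be given. We want δ > 0 such that 0 < |z − 6| < δ implies |√z − √6| < ε.
Multiplying by the conjugate, |√z − √6| = |z − 6|/(√z + √6).
Restrict δ ≤ 6 so that |z − 6| < 6 forces z > 0, and then √z + √6 > √6.
Hence |√z − √6| < |z − 6|/√6, which is < ε once |z − 6| < √6·ε.
Take δ = min(6, √6·ε). If 0 < |z − 6| < δ then z > 0 and |√z − √6| < |z − 6|/√6 < ε.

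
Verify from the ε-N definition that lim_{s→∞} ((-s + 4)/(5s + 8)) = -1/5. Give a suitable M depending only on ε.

Fix ε > 0. We seek M > 0 such that s > M implies |(-s + 4)/(5s + 8) + 1/5| < ε.
(-s + 4)/(5s + 8) + 1/5 = (5(-s + 4) − (-1)(5s + 8)) / (5(5s + 8)) = 28/(5(5s + 8)).
For s > 0 we have 5s + 8 > 5s, so |(-s + 4)/(5s + 8) + 1/5| = 28/(5(5s + 8)) < 28/(5·5s) = (28/25)/s.
Thus |(-s + 4)/(5s + 8) + 1/5| < ε whenever s > (28/25)/ε.
Take M = (28/25)/ε. If s > M then |(-s + 4)/(5s + 8) + 1/5| < (28/25)/s < ε.

M = (28/25)/ε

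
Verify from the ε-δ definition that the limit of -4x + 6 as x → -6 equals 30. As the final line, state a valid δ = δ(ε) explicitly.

δ = ε/4

Let ε > 0 be given. We need δ > 0 so that 0 < |x + 6| < δ implies |(-4x + 6) − 30| < ε.
Since (-4x + 6) − 30 = -4(x + 6), we have |(-4x + 6) − 30| = 4|x + 6|.
Thus it suffices that |x + 6| < ε/4.
Take δ = ε/4. If 0 < |x + 6| < δ then |(-4x + 6) − 30| = 4|x + 6| < 4·(ε/4) = ε.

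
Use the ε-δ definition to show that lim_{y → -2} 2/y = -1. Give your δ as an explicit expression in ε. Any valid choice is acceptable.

Let ε > 0. We seek δ > 0 such that 0 < |y + 2| < δ implies |2/y + 1| < ε.
|2/y + 1| = 2·|-2 − y|/(2·|y|) = 2|y + 2|/(2|y|).
Require δ ≤ 1 so that |y| > 2 − 1 = 1, hence 2|y| > 2.
Then |2/y + 1| < 2|y + 2|/2, which is < ε when |y + 2| < ε.
Take δ = min(1, ε). Then 0 < |y + 2| < δ gives both |y + 2| < 1 and |y + 2| < ε, so |2/y + 1| < ε.

δ = min(1, ε)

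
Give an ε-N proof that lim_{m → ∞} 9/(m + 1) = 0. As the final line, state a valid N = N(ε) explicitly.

Fix ε > 0. For m ≥ 1, |9/(m + 1) − 0| = 9/(m + 1) ≤ 9/m.
We need 9/m < ε, i.e. m > 9/ε.
Take N = 9/ε. If m > N then |9/(m + 1)| ≤ 9/m < ε.

N = 9/ε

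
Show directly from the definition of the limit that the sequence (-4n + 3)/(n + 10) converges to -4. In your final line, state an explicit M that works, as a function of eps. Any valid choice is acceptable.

M = 43/eps

Let eps > 0. For n ≥ 1, |(-4n + 3)/(n + 10) + 4| = |43|/((n + 10)) = 43/((n + 10)).
Since n + 10 ≥ n for n ≥ 1, this is ≤ 43/(n) = 43/n.
So |(-4n + 3)/(n + 10) + 4| < eps whenever n > 43/eps.
Take M = 43/eps. If n > M then |(-4n + 3)/(n + 10) + 4| ≤ 43/n < eps.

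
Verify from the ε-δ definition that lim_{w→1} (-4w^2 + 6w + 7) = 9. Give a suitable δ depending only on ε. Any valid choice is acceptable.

δ = min(1, ε/10)

Fix ε > 0. We want δ > 0 such that 0 < |w − 1| < δ implies |(-4w^2 + 6w + 7) − 9| < ε.
(-4w^2 + 6w + 7) − 9 = -4w^2 + 6w - 2 = (w − 1)(-4w + 2).
So |(-4w^2 + 6w + 7) − 9| = |w − 1|·|-4w + 2|.
Assume first that |w − 1| < 1, so |w| < 2. Then |-4w + 2| ≤ 4·2 + 2 = 10.
Hence |(-4w^2 + 6w + 7) − 9| ≤ 10|w − 1| < ε provided |w − 1| < ε/10.
Take δ = min(1, ε/10). Then 0 < |w − 1| < δ gives both |w − 1| < 1 and |w − 1| < ε/10, so |(-4w^2 + 6w + 7) − 9| < ε.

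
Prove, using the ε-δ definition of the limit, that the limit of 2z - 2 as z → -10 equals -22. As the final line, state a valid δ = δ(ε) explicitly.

Fix ε > 0. We need δ > 0 so that 0 < |z + 10| < δ implies |(2z - 2) + 22| < ε.
Since (2z - 2) + 22 = 2(z + 10), we have |(2z - 2) + 22| = 2|z + 10|.
Thus it suffices that |z + 10| < ε/2.
Take δ = ε/2. If 0 < |z + 10| < δ then |(2z - 2) + 22| = 2|z + 10| < 2·(ε/2) = ε.

δ = ε/2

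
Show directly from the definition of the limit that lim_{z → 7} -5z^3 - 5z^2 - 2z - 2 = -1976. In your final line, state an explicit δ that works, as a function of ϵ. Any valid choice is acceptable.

Suppose ϵ > 0. We want δ > 0 such that 0 < |z − 7| < δ implies |(-5z^3 - 5z^2 - 2z - 2) + 1976| < ϵ.
(-5z^3 - 5z^2 - 2z - 2) + 1976 = -5z^3 - 5z^2 - 2z + 1974 = (z − 7)(-5z^2 - 40z - 282).
So |(-5z^3 - 5z^2 - 2z - 2) + 1976| = |z − 7|·|-5z^2 - 40z - 282|.
Assume first that |z − 7| < 1, so |z| < 8. Then |-5z^2 - 40z - 282| ≤ 5·8^2 + 40·8 + 282 = 922.
Hence |(-5z^3 - 5z^2 - 2z - 2) + 1976| ≤ 922|z − 7| < ϵ provided |z − 7| < ϵ/922.
Choosing δ = min(1, ϵ/922) ensures both conditions, hence |(-5z^3 - 5z^2 - 2z - 2) + 1976| < ϵ.

δ = min(1, ϵ/922)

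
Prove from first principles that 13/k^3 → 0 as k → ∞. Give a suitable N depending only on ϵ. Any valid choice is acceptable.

N = (13/ϵ)^{1/3}

Fix ϵ > 0. For k ≥ 1, |13/k^3 − 0| = 13/k^3.
13/k^3 < ϵ ⇔ k^3 > 13/ϵ ⇔ k > (13/ϵ)^{1/3}.
Take N = (13/ϵ)^{1/3}. Then k > N implies 13/k^3 < ϵ.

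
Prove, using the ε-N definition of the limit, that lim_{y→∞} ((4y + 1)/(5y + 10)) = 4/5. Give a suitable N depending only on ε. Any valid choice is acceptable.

N = (7/5)/ε

Suppose ε > 0. We seek N > 0 such that y > N implies |(4y + 1)/(5y + 10) − (4/5)| < ε.
(4y + 1)/(5y + 10) − (4/5) = (5(4y + 1) − 4(5y + 10)) / (5(5y + 10)) = -35/(5(5y + 10)).
For y > 0 we have 5y + 10 > 5y, so |(4y + 1)/(5y + 10) − (4/5)| = 35/(5(5y + 10)) < 35/(5·5y) = (7/5)/y.
Thus |(4y + 1)/(5y + 10) − (4/5)| < ε whenever y > (7/5)/ε.
Take N = (7/5)/ε. If y > N then |(4y + 1)/(5y + 10) − (4/5)| < (7/5)/y < ε.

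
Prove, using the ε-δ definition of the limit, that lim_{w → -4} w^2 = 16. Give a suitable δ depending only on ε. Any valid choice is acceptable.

Fix ε > 0. We seek δ > 0 with 0 < |w + 4| < δ ⇒ |w^2 − 16| < ε.
Factor: w^2 − 16 = (w + 4)(w - 4), so |w^2 − 16| = |w + 4|·|w - 4|.
Restrict δ ≤ 1. Then |w + 4| < 1 gives |w| < 5, so by the triangle inequality |w - 4| ≤ 5 + 4 = 9.
Hence |w^2 − 16| ≤ 9|w + 4|, which is < ε once |w + 4| < ε/9.
Take δ = min(1, ε/9). If 0 < |w + 4| < δ then both bounds hold and |w^2 − 16| ≤ 9|w + 4| < 9·(ε/9) = ε.

δ = min(1, ε/9)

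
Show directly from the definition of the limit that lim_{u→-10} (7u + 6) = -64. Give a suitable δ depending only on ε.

Let ε > 0 be given. We need δ > 0 so that 0 < |u + 10| < δ implies |(7u + 6) + 64| < ε.
|(7u + 6) + 64| = |7u + 70| = 7|u + 10|.
So 7|u + 10| < ε exactly when |u + 10| < ε/7.
Take δ = ε/7. If 0 < |u + 10| < δ then |(7u + 6) + 64| = 7|u + 10| < 7·(ε/7) = ε.

δ = ε/7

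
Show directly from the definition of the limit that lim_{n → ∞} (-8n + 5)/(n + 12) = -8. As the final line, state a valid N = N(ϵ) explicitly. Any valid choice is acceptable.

N = 101/ϵ

Let ϵ > 0. For n ≥ 1, |(-8n + 5)/(n + 12) + 8| = |101|/((n + 12)) = 101/((n + 12)).
Since n + 12 ≥ n for n ≥ 1, this is ≤ 101/(n) = 101/n.
So |(-8n + 5)/(n + 12) + 8| < ϵ whenever n > 101/ϵ.
Take N = 101/ϵ. If n > N then |(-8n + 5)/(n + 12) + 8| ≤ 101/n < ϵ.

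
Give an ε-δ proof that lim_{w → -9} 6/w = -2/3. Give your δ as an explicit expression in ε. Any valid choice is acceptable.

Fix ε > 0. We seek δ > 0 such that 0 < |w + 9| < δ implies |6/w + 2/3| < ε.
|6/w + 2/3| = 6·|-9 − w|/(9·|w|) = 6|w + 9|/(9|w|).
Require δ ≤ 9/2 so that |w| > 9 − 9/2 = 9/2, hence 9|w| > 81/2.
Then |6/w + 2/3| < 6|w + 9|/(81/2), which is < ε when |w + 9| < (27/4)ε.
Take δ = min(9/2, (27/4)ε). Then 0 < |w + 9| < δ gives both |w + 9| < 9/2 and |w + 9| < (27/4)ε, so |6/w + 2/3| < ε.

δ = min(9/2, (27/4)ε)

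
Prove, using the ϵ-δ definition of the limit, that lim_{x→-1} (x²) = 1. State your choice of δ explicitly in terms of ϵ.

δ = min(1, ϵ/3)

Let ϵ > 0 be given. We seek δ > 0 with 0 < |x + 1| < δ ⇒ |x² − 1| < ϵ.
Factor: x² − 1 = (x + 1)(x - 1), so |x² − 1| = |x + 1|·|x - 1|.
Restrict δ ≤ 1. Then |x + 1| < 1 gives |x| < 2, so by the triangle inequality |x - 1| ≤ 2 + 1 = 3.
Hence |x² − 1| ≤ 3|x + 1|, which is < ϵ once |x + 1| < ϵ/3.
Take δ = min(1, ϵ/3). If 0 < |x + 1| < δ then both bounds hold and |x² − 1| ≤ 3|x + 1| < 3·(ϵ/3) = ϵ.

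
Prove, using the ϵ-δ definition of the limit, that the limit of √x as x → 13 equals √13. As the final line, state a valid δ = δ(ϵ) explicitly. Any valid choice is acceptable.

Fix ϵ > 0. We want δ > 0 such that 0 < |x − 13| < δ implies |√x − √13| < ϵ.
Multiplying by the conjugate, |√x − √13| = |x − 13|/(√x + √13).
Restrict δ ≤ 13 so that |x − 13| < 13 forces x > 0, and then √x + √13 > √13.
Hence |√x − √13| < |x − 13|/√13, which is < ϵ once |x − 13| < √13·ϵ.
Take δ = min(13, √13·ϵ). If 0 < |x − 13| < δ then x > 0 and |√x − √13| < |x − 13|/√13 < ϵ.

δ = min(13, √13·ϵ)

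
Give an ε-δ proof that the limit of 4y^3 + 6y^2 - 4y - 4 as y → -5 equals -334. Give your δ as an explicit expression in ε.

Let ε > 0. We want δ > 0 such that 0 < |y + 5| < δ implies |(4y^3 + 6y^2 - 4y - 4) + 334| < ε.
(4y^3 + 6y^2 - 4y - 4) + 334 = 4y^3 + 6y^2 - 4y + 330 = (y + 5)(4y^2 - 14y + 66).
So |(4y^3 + 6y^2 - 4y - 4) + 334| = |y + 5|·|4y^2 - 14y + 66|.
Require δ ≤ 1. Then |y + 5| < 1 gives |y| < 6, and by the triangle inequality |4y^2 - 14y + 66| ≤ 4·6^2 + 14·6 + 66 = 294.
Hence |(4y^3 + 6y^2 - 4y - 4) + 334| ≤ 294|y + 5| < ε provided |y + 5| < ε/294.
Take δ = min(1, ε/294). Then 0 < |y + 5| < δ gives both |y + 5| < 1 and |y + 5| < ε/294, so |(4y^3 + 6y^2 - 4y - 4) + 334| < ε.

δ = min(1, ε/294)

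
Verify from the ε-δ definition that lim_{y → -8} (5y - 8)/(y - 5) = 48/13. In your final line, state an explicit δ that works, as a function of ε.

Let ε > 0 be given. We want δ > 0 with 0 < |y + 8| < δ ⇒ |(5y - 8)/(y - 5) − (48/13)| < ε.
Combining over a common denominator, (5y - 8)/(y - 5) − (48/13) = [(5y - 8)·(-13) − (-48)·(y - 5)] / [(-13)·(y - 5)] = -17(y + 8) / ((-13)(y - 5)).
So |(5y - 8)/(y - 5) − (48/13)| = 17|y + 8| / (13·|y − 5|).
Restrict δ ≤ 13/2. Then |y + 8| < 13/2 gives |y − 5| = |(y + 8) + (-13)| ≥ 13 − 13/2 = 13/2.
Hence |(5y - 8)/(y - 5) − (48/13)| < 17|y + 8|/(13·(13/2)) = (34/169)|y + 8|, which is < ε once |y + 8| < (169/34)ε.
Take δ = min(13/2, (169/34)ε). Then 0 < |y + 8| < δ forces both bounds, so |(5y - 8)/(y - 5) − (48/13)| < ε.

δ = min(13/2, (169/34)ε)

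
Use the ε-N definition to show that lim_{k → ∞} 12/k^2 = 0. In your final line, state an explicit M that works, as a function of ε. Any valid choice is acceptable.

M = (12/ε)^{1/2}

Let ε > 0 be given. For k ≥ 1, |12/k^2 − 0| = 12/k^2.
12/k^2 < ε ⇔ k^2 > 12/ε ⇔ k > (12/ε)^{1/2}.
Take M = (12/ε)^{1/2}. Then k > M implies 12/k^2 < ε.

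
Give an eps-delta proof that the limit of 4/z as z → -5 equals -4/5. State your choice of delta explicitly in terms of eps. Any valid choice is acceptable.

delta = min(5/2, (25/8)eps)

Let eps > 0. We seek delta > 0 such that 0 < |z + 5| < delta implies |4/z + 4/5| < eps.
|4/z + 4/5| = 4·|-5 − z|/(5·|z|) = 4|z + 5|/(5|z|).
Require delta ≤ 5/2 so that |z| > 5 − 5/2 = 5/2, hence 5|z| > 25/2.
Then |4/z + 4/5| < 4|z + 5|/(25/2), which is < eps when |z + 5| < (25/8)eps.
Take delta = min(5/2, (25/8)eps). Then 0 < |z + 5| < delta gives both |z + 5| < 5/2 and |z + 5| < (25/8)eps, so |4/z + 4/5| < eps.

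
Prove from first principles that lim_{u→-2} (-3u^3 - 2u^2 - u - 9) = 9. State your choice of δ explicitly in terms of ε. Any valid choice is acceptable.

δ = min(1, ε/48)

Suppose ε > 0. We want δ > 0 such that 0 < |u + 2| < δ implies |(-3u^3 - 2u^2 - u - 9) − 9| < ε.
(-3u^3 - 2u^2 - u - 9) − 9 = -3u^3 - 2u^2 - u - 18 = (u + 2)(-3u^2 + 4u - 9).
So |(-3u^3 - 2u^2 - u - 9) − 9| = |u + 2|·|-3u^2 + 4u - 9|.
Require δ ≤ 1. Then |u + 2| < 1 gives |u| < 3, and by the triangle inequality |-3u^2 + 4u - 9| ≤ 3·3^2 + 4·3 + 9 = 48.
Hence |(-3u^3 - 2u^2 - u - 9) − 9| ≤ 48|u + 2| < ε provided |u + 2| < ε/48.
Choosing δ = min(1, ε/48) ensures both conditions, hence |(-3u^3 - 2u^2 - u - 9) − 9| < ε.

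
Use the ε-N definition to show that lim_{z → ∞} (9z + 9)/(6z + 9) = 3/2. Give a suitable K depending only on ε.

Let ε > 0. We seek K > 0 such that z > K implies |(9z + 9)/(6z + 9) − (3/2)| < ε.
(9z + 9)/(6z + 9) − (3/2) = (6(9z + 9) − 9(6z + 9)) / (6(6z + 9)) = -27/(6(6z + 9)).
For z > 0 we have 6z + 9 > 6z, so |(9z + 9)/(6z + 9) − (3/2)| = 27/(6(6z + 9)) < 27/(6·6z) = (3/4)/z.
Thus |(9z + 9)/(6z + 9) − (3/2)| < ε whenever z > (3/4)/ε.
Take K = (3/4)/ε. If z > K then |(9z + 9)/(6z + 9) − (3/2)| < (3/4)/z < ε.

K = (3/4)/ε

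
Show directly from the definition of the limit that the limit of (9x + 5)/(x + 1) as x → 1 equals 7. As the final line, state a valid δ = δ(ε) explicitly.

δ = min(1, (1/2)ε)

Fix ε > 0. We want δ > 0 with 0 < |x − 1| < δ ⇒ |(9x + 5)/(x + 1) − 7| < ε.
Combining over a common denominator, (9x + 5)/(x + 1) − 7 = [(9x + 5)·2 − 14·(x + 1)] / [2·(x + 1)] = 4(x − 1) / (2(x + 1)).
So |(9x + 5)/(x + 1) − 7| = 4|x − 1| / (2·|x + 1|).
Restrict δ ≤ 1. Then |x − 1| < 1 gives |x + 1| = |(x − 1) + 2| ≥ 2 − 1 = 1.
Hence |(9x + 5)/(x + 1) − 7| < 4|x − 1|/(2·1) = 2|x − 1|, which is < ε once |x − 1| < (1/2)ε.
Take δ = min(1, (1/2)ε). Then 0 < |x − 1| < δ forces both bounds, so |(9x + 5)/(x + 1) − 7| < ε.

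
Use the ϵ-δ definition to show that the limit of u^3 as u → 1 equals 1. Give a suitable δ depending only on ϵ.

Suppose ϵ > 0. We seek δ > 0 with 0 < |u − 1| < δ ⇒ |u^3 − 1| < ϵ.
Factor: u^3 − 1 = (u − 1)(u^2 + u + 1), so |u^3 − 1| = |u − 1|·|u^2 + u + 1|.
Restrict δ ≤ 1. Then |u − 1| < 1 gives |u| < 2, so by the triangle inequality |u^2 + u + 1| ≤ 2^2 + 2 + 1 = 7.
Hence |u^3 − 1| ≤ 7|u − 1|, which is < ϵ once |u − 1| < ϵ/7.
Take δ = min(1, ϵ/7). If 0 < |u − 1| < δ then both bounds hold and |u^3 − 1| ≤ 7|u − 1| < 7·(ϵ/7) = ϵ.

δ = min(1, ϵ/7)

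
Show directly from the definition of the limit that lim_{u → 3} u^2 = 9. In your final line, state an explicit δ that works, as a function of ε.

δ = min(2, ε/8)

Suppose ε > 0. We seek δ > 0 with 0 < |u − 3| < δ ⇒ |u^2 − 9| < ε.
Factor: u^2 − 9 = (u − 3)(u + 3), so |u^2 − 9| = |u − 3|·|u + 3|.
Restrict δ ≤ 2. Then |u − 3| < 2 gives |u| < 5, so by the triangle inequality |u + 3| ≤ 5 + 3 = 8.
Hence |u^2 − 9| ≤ 8|u − 3|, which is < ε once |u − 3| < ε/8.
Take δ = min(2, ε/8). If 0 < |u − 3| < δ then both bounds hold and |u^2 − 9| ≤ 8|u − 3| < 8·(ε/8) = ε.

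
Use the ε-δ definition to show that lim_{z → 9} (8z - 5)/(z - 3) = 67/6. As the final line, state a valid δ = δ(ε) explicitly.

δ = min(3, (18/19)ε)

Fix ε > 0. We want δ > 0 with 0 < |z − 9| < δ ⇒ |(8z - 5)/(z - 3) − (67/6)| < ε.
Combining over a common denominator, (8z - 5)/(z - 3) − (67/6) = [(8z - 5)·6 − 67·(z - 3)] / [6·(z - 3)] = -19(z − 9) / (6(z - 3)).
So |(8z - 5)/(z - 3) − (67/6)| = 19|z − 9| / (6·|z − 3|).
Require δ ≤ 3, so |z − 3| ≥ |6| − |z − 9| > 6 − 3 = 3.
Hence |(8z - 5)/(z - 3) − (67/6)| < 19|z − 9|/(6·3) = (19/18)|z − 9|, which is < ε once |z − 9| < (18/19)ε.
Take δ = min(3, (18/19)ε). Then 0 < |z − 9| < δ forces both bounds, so |(8z - 5)/(z - 3) − (67/6)| < ε.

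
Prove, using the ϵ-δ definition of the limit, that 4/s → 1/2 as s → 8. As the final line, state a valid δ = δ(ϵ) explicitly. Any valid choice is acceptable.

δ = min(4, 8ϵ)

Let ϵ > 0 be given. We seek δ > 0 such that 0 < |s − 8| < δ implies |4/s − (1/2)| < ϵ.
|4/s − (1/2)| = 4·|8 − s|/(8·|s|) = 4|s − 8|/(8|s|).
Restrict δ ≤ 4. Then |s − 8| < 4 gives |s| > 4, so 8|s| > 32.
Then |4/s − (1/2)| < 4|s − 8|/32, which is < ϵ when |s − 8| < 8ϵ.
Take δ = min(4, 8ϵ). Then 0 < |s − 8| < δ gives both |s − 8| < 4 and |s − 8| < 8ϵ, so |4/s − (1/2)| < ϵ.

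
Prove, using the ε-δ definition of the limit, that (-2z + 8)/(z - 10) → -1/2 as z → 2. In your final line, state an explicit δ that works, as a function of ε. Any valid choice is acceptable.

δ = min(4, (8/3)ε)

Let ε > 0. We want δ > 0 with 0 < |z − 2| < δ ⇒ |(-2z + 8)/(z - 10) + 1/2| < ε.
Combining over a common denominator, (-2z + 8)/(z - 10) + 1/2 = [(-2z + 8)·(-8) − 4·(z - 10)] / [(-8)·(z - 10)] = 12(z − 2) / ((-8)(z - 10)).
So |(-2z + 8)/(z - 10) + 1/2| = 12|z − 2| / (8·|z − 10|).
Require δ ≤ 4, so |z − 10| ≥ |-8| − |z − 2| > 8 − 4 = 4.
Hence |(-2z + 8)/(z - 10) + 1/2| < 12|z − 2|/(8·4) = (3/8)|z − 2|, which is < ε once |z − 2| < (8/3)ε.
Take δ = min(4, (8/3)ε). Then 0 < |z − 2| < δ forces both bounds, so |(-2z + 8)/(z - 10) + 1/2| < ε.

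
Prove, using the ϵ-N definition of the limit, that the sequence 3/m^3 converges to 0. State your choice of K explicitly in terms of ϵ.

K = (3/ϵ)^{1/3}

Let ϵ > 0 be given. For m ≥ 1, |3/m^3 − 0| = 3/m^3.
3/m^3 < ϵ ⇔ m^3 > 3/ϵ ⇔ m > (3/ϵ)^{1/3}.
Take K = (3/ϵ)^{1/3}. Then m > K implies 3/m^3 < ϵ.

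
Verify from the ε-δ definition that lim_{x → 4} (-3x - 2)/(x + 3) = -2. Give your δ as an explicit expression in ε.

δ = min(7/2, (7/2)ε)

Fix ε > 0. We want δ > 0 with 0 < |x − 4| < δ ⇒ |(-3x - 2)/(x + 3) + 2| < ε.
Combining over a common denominator, (-3x - 2)/(x + 3) + 2 = [(-3x - 2)·7 − (-14)·(x + 3)] / [7·(x + 3)] = -7(x − 4) / (7(x + 3)).
So |(-3x - 2)/(x + 3) + 2| = 7|x − 4| / (7·|x + 3|).
Require δ ≤ 7/2, so |x + 3| ≥ |7| − |x − 4| > 7 − 7/2 = 7/2.
Hence |(-3x - 2)/(x + 3) + 2| < 7|x − 4|/(7·(7/2)) = (2/7)|x − 4|, which is < ε once |x − 4| < (7/2)ε.
Take δ = min(7/2, (7/2)ε). Then 0 < |x − 4| < δ forces both bounds, so |(-3x - 2)/(x + 3) + 2| < ε.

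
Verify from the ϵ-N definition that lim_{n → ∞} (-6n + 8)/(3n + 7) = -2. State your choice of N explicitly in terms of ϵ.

Let ϵ > 0. For n ≥ 1, |(-6n + 8)/(3n + 7) + 2| = |66|/(3(3n + 7)) = 66/(3(3n + 7)).
Since 3n + 7 ≥ 3n for n ≥ 1, this is ≤ 66/(3·3n) = (22/3)/n.
So |(-6n + 8)/(3n + 7) + 2| < ϵ whenever n > (22/3)/ϵ.
Take N = (22/3)/ϵ. If n > N then |(-6n + 8)/(3n + 7) + 2| ≤ (22/3)/n < ϵ.

N = (22/3)/ϵ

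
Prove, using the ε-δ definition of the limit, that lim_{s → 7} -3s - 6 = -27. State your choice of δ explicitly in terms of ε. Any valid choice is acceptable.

δ = ε/3

Let ε > 0 be given. We need δ > 0 so that 0 < |s − 7| < δ implies |(-3s - 6) + 27| < ε.
|(-3s - 6) + 27| = |-3s + 21| = 3|s − 7|.
Thus it suffices that |s − 7| < ε/3.
Take δ = ε/3. If 0 < |s − 7| < δ then |(-3s - 6) + 27| = 3|s − 7| < 3·(ε/3) = ε.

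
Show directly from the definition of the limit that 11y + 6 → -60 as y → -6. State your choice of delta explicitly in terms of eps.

delta = eps/11

Fix eps > 0. We need delta > 0 so that 0 < |y + 6| < delta implies |(11y + 6) + 60| < eps.
Since (11y + 6) + 60 = 11(y + 6), we have |(11y + 6) + 60| = 11|y + 6|.
Thus it suffices that |y + 6| < eps/11.
Choosing delta = eps/11 gives |(11y + 6) + 60| = 11|y + 6| < eps whenever |y + 6| < delta.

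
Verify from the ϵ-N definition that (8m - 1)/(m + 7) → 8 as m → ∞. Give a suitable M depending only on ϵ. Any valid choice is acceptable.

M = 57/ϵ

Suppose ϵ > 0. For m ≥ 1, |(8m - 1)/(m + 7) − 8| = |-57|/((m + 7)) = 57/((m + 7)).
Since m + 7 ≥ m for m ≥ 1, this is ≤ 57/(m) = 57/m.
So |(8m - 1)/(m + 7) − 8| < ϵ whenever m > 57/ϵ.
Take M = 57/ϵ. If m > M then |(8m - 1)/(m + 7) − 8| ≤ 57/m < ϵ.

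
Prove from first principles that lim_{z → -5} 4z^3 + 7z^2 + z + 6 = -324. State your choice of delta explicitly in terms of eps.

Suppose eps > 0. We want delta > 0 such that 0 < |z + 5| < delta implies |(4z^3 + 7z^2 + z + 6) + 324| < eps.
(4z^3 + 7z^2 + z + 6) + 324 = 4z^3 + 7z^2 + z + 330 = (z + 5)(4z^2 - 13z + 66).
So |(4z^3 + 7z^2 + z + 6) + 324| = |z + 5|·|4z^2 - 13z + 66|.
Assume first that |z + 5| < 2, so |z| < 7. Then |4z^2 - 13z + 66| ≤ 4·7^2 + 13·7 + 66 = 353.
Hence |(4z^3 + 7z^2 + z + 6) + 324| ≤ 353|z + 5| < eps provided |z + 5| < eps/353.
Choosing delta = min(2, eps/353) ensures both conditions, hence |(4z^3 + 7z^2 + z + 6) + 324| < eps.

delta = min(2, eps/353)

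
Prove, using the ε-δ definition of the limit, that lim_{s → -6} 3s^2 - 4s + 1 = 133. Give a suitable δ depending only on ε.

Let ε > 0 be given. We want δ > 0 such that 0 < |s + 6| < δ implies |(3s^2 - 4s + 1) − 133| < ε.
(3s^2 - 4s + 1) − 133 = 3s^2 - 4s - 132 = (s + 6)(3s - 22).
So |(3s^2 - 4s + 1) − 133| = |s + 6|·|3s - 22|.
Require δ ≤ 1. Then |s + 6| < 1 gives |s| < 7, and by the triangle inequality |3s - 22| ≤ 3·7 + 22 = 43.
Hence |(3s^2 - 4s + 1) − 133| ≤ 43|s + 6| < ε provided |s + 6| < ε/43.
Choosing δ = min(1, ε/43) ensures both conditions, hence |(3s^2 - 4s + 1) − 133| < ε.

δ = min(1, ε/43)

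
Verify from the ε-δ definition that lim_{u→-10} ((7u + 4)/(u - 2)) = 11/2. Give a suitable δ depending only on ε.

δ = min(6, 4ε)

Fix ε > 0. We want δ > 0 with 0 < |u + 10| < δ ⇒ |(7u + 4)/(u - 2) − (11/2)| < ε.
Combining over a common denominator, (7u + 4)/(u - 2) − (11/2) = [(7u + 4)·(-12) − (-66)·(u - 2)] / [(-12)·(u - 2)] = -18(u + 10) / ((-12)(u - 2)).
So |(7u + 4)/(u - 2) − (11/2)| = 18|u + 10| / (12·|u − 2|).
Require δ ≤ 6, so |u − 2| ≥ |-12| − |u + 10| > 12 − 6 = 6.
Hence |(7u + 4)/(u - 2) − (11/2)| < 18|u + 10|/(12·6) = (1/4)|u + 10|, which is < ε once |u + 10| < 4ε.
Take δ = min(6, 4ε). Then 0 < |u + 10| < δ forces both bounds, so |(7u + 4)/(u - 2) − (11/2)| < ε.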